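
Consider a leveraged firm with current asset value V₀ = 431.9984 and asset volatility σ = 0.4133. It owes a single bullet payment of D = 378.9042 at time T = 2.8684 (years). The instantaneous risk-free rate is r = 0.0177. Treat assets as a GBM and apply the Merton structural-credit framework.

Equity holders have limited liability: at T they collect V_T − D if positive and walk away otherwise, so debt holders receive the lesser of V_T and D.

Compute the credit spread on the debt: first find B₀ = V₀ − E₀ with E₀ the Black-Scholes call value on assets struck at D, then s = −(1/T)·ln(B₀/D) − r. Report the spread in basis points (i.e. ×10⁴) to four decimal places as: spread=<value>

spread=825.6104

d₁ = [ln(V₀/D) + (r + σ²/2)T] / (σ√T)
   = [ln(431.9984/378.9042) + (0.0177 + 0.5·0.4133²)·2.8684] / (0.4133·√2.8684)
   = [0.131138 + 0.295756] / 0.699979 = 0.609868
d₂ = d₁ − σ√T = 0.609868 − 0.699979 = -0.090112
N(d₁) = 0.729025,  N(d₂) = 0.464099,  e^(−rT) = 0.950497
E₀ = V₀·N(d₁) − D·e^(−rT)·N(d₂)
   = 431.9984·0.729025 − 378.9042·0.950497·0.464099 = 147.793735
B₀ = V₀ − E₀ = 431.9984 − 147.793735 = 284.204665
spread = −(1/T)·ln(B₀/D) − r = −(1/2.8684)·ln(284.204665/378.9042) − 0.0177 = 0.08256104
in basis points: 0.08256104 × 10⁴ = 825.6104 bp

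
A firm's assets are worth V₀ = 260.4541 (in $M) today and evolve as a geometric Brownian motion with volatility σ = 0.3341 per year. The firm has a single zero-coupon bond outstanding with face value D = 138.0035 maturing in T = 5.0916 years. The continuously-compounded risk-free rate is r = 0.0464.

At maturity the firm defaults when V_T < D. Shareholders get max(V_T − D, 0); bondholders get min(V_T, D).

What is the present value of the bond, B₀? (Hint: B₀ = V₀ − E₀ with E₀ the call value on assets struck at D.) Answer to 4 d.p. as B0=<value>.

d₁ = [ln(V₀/D) + (r + σ²/2)T] / (σ√T)
   = [ln(260.4541/138.0035) + (0.0464 + 0.5·0.3341²)·5.0916] / (0.3341·√5.0916)
   = [0.635148 + 0.520420] / 0.753882 = 1.532822
d₂ = d₁ − σ√T = 1.532822 − 0.753882 = 0.778939
N(d₁) = 0.937340,  N(d₂) = 0.781992,  e^(−rT) = 0.789583
E₀ = V₀·N(d₁) − D·e^(−rT)·N(d₂)
   = 260.4541·0.937340 − 138.0035·0.789583·0.781992 = 158.924110
B₀ = V₀ − E₀ = 260.4541 − 158.924110 = 101.529990

B0=101.5300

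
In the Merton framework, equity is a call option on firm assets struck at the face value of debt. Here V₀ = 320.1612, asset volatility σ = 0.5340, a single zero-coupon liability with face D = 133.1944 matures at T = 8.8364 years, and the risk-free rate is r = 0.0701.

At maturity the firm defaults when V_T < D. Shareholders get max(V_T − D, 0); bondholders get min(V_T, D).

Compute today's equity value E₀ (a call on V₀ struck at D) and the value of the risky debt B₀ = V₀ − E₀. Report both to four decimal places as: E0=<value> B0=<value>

d₁ = [ln(V₀/D) + (r + σ²/2)T] / (σ√T)
   = [ln(320.1612/133.1944) + (0.0701 + 0.5·0.5340²)·8.8364] / (0.5340·√8.8364)
   = [0.877015 + 1.879308] / 1.587373 = 1.736405
d₂ = d₁ − σ√T = 1.736405 − 1.587373 = 0.149033
N(d₁) = 0.958754,  N(d₂) = 0.559236,  e^(−rT) = 0.538250
E₀ = V₀·N(d₁) − D·e^(−rT)·N(d₂)
   = 320.1612·0.958754 − 133.1944·0.538250·0.559236 = 266.863096
B₀ = V₀ − E₀ = 320.1612 − 266.863096 = 53.298104

E0=266.8631 B0=53.2981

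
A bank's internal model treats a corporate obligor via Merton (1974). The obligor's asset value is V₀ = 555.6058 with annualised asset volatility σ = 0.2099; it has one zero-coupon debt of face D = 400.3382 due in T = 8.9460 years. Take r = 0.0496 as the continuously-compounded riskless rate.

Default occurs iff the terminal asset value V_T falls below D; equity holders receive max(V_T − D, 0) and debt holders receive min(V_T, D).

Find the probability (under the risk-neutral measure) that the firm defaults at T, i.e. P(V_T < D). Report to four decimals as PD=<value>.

d₁ = [ln(V₀/D) + (r + σ²/2)T] / (σ√T)
   = [ln(555.6058/400.3382) + (0.0496 + 0.5·0.2099²)·8.9460] / (0.2099·√8.9460)
   = [0.327749 + 0.640793] / 0.627808 = 1.542737
d₂ = d₁ − σ√T = 1.542737 − 0.627808 = 0.914928
risk-neutral PD = N(−d₂) = N(-0.914928) = 0.180115

PD=0.1801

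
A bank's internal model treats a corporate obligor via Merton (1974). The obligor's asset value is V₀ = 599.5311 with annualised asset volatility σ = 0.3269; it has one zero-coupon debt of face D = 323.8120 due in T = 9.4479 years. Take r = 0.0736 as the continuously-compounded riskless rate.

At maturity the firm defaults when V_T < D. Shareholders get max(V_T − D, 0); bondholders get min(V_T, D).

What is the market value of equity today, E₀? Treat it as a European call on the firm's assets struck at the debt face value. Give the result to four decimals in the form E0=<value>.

d₁ = [ln(V₀/D) + (r + σ²/2)T] / (σ√T)
   = [ln(599.5311/323.8120) + (0.0736 + 0.5·0.3269²)·9.4479] / (0.3269·√9.4479)
   = [0.615985 + 1.200184] / 1.004807 = 1.807480
d₂ = d₁ − σ√T = 1.807480 − 1.004807 = 0.802674
N(d₁) = 0.964656,  N(d₂) = 0.788918,  e^(−rT) = 0.498892
E₀ = V₀·N(d₁) − D·e^(−rT)·N(d₂)
   = 599.5311·0.964656 − 323.8120·0.498892·0.788918 = 450.893871

E0=450.8939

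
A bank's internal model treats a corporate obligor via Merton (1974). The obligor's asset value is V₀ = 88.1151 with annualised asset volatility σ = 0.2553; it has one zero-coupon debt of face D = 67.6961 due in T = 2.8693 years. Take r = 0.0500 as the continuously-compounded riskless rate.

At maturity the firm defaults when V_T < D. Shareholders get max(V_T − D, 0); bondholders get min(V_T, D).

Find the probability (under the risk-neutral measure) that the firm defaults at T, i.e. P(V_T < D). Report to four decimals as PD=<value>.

PD=0.2342

d₁ = [ln(V₀/D) + (r + σ²/2)T] / (σ√T)
   = [ln(88.1151/67.6961) + (0.0500 + 0.5·0.2553²)·2.8693] / (0.2553·√2.8693)
   = [0.263615 + 0.236973] / 0.432453 = 1.157555
d₂ = d₁ − σ√T = 1.157555 − 0.432453 = 0.725102
risk-neutral PD = N(−d₂) = N(-0.725102) = 0.234195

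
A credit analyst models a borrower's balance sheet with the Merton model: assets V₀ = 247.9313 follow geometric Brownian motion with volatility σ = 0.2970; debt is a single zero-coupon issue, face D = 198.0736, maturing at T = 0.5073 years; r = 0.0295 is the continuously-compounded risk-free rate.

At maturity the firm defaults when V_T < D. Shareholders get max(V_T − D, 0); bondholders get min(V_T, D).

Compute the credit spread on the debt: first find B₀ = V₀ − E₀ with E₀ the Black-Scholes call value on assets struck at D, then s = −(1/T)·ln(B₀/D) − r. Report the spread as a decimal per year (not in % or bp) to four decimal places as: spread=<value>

d₁ = [ln(V₀/D) + (r + σ²/2)T] / (σ√T)
   = [ln(247.9313/198.0736) + (0.0295 + 0.5·0.2970²)·0.5073] / (0.2970·√0.5073)
   = [0.224513 + 0.037340] / 0.211538 = 1.237850
d₂ = d₁ − σ√T = 1.237850 − 0.211538 = 1.026312
N(d₁) = 0.892114,  N(d₂) = 0.847628,  e^(−rT) = 0.985146
E₀ = V₀·N(d₁) − D·e^(−rT)·N(d₂)
   = 247.9313·0.892114 − 198.0736·0.985146·0.847628 = 55.784223
B₀ = V₀ − E₀ = 247.9313 − 55.784223 = 192.147077
spread = −(1/T)·ln(B₀/D) − r = −(1/0.5073)·ln(192.147077/198.0736) − 0.0295 = 0.03038089

spread=0.0304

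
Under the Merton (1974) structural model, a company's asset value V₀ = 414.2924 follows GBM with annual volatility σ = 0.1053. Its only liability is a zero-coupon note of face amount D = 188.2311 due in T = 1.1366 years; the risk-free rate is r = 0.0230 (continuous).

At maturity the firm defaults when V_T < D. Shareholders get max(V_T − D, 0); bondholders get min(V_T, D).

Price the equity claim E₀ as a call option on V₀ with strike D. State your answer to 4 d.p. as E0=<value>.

E0=230.9182

d₁ = [ln(V₀/D) + (r + σ²/2)T] / (σ√T)
   = [ln(414.2924/188.2311) + (0.0230 + 0.5·0.1053²)·1.1366] / (0.1053·√1.1366)
   = [0.788902 + 0.032443] / 0.112262 = 7.316330
d₂ = d₁ − σ√T = 7.316330 − 0.112262 = 7.204068
N(d₁) = 1.000000,  N(d₂) = 1.000000,  e^(−rT) = 0.974197
E₀ = V₀·N(d₁) − D·e^(−rT)·N(d₂)
   = 414.2924·1.000000 − 188.2311·0.974197·1.000000 = 230.918239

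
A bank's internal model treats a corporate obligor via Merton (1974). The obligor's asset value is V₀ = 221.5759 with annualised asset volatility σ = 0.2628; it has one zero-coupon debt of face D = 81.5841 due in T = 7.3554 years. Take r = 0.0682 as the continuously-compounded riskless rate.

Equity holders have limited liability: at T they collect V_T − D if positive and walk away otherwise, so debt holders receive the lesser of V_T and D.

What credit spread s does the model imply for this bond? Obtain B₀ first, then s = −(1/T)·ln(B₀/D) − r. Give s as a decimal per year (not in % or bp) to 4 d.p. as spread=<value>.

spread=0.0012

d₁ = [ln(V₀/D) + (r + σ²/2)T] / (σ√T)
   = [ln(221.5759/81.5841) + (0.0682 + 0.5·0.2628²)·7.3554] / (0.2628·√7.3554)
   = [0.999131 + 0.755634] / 0.712736 = 2.462014
d₂ = d₁ − σ√T = 2.462014 − 0.712736 = 1.749278
N(d₁) = 0.993092,  N(d₂) = 0.959879,  e^(−rT) = 0.605538
E₀ = V₀·N(d₁) − D·e^(−rT)·N(d₂)
   = 221.5759·0.993092 − 81.5841·0.605538·0.959879 = 172.625096
B₀ = V₀ − E₀ = 221.5759 − 172.625096 = 48.950804
spread = −(1/T)·ln(B₀/D) − r = −(1/7.3554)·ln(48.950804/81.5841) − 0.0682 = 0.00124810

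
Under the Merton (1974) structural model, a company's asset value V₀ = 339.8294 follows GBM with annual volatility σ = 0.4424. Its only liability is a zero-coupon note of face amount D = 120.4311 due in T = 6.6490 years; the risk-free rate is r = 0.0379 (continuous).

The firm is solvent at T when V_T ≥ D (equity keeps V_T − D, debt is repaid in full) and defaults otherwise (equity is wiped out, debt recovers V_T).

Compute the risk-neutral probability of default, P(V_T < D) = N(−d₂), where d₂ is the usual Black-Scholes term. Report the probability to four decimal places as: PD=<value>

d₁ = [ln(V₀/D) + (r + σ²/2)T] / (σ√T)
   = [ln(339.8294/120.4311) + (0.0379 + 0.5·0.4424²)·6.6490] / (0.4424·√6.6490)
   = [1.037366 + 0.902661] / 1.140757 = 1.700648
d₂ = d₁ − σ√T = 1.700648 − 1.140757 = 0.559891
risk-neutral PD = N(−d₂) = N(-0.559891) = 0.287777

PD=0.2878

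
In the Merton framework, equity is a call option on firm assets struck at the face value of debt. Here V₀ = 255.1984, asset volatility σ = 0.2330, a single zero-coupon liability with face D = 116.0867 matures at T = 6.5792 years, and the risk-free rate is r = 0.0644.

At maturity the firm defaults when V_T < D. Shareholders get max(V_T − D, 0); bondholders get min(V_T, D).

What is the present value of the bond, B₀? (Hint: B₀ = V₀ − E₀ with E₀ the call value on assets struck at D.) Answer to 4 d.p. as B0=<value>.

d₁ = [ln(V₀/D) + (r + σ²/2)T] / (σ√T)
   = [ln(255.1984/116.0867) + (0.0644 + 0.5·0.2330²)·6.5792] / (0.2330·√6.5792)
   = [0.787704 + 0.602290] / 0.597644 = 2.325789
d₂ = d₁ − σ√T = 2.325789 − 0.597644 = 1.728145
N(d₁) = 0.989985,  N(d₂) = 0.958019,  e^(−rT) = 0.654620
E₀ = V₀·N(d₁) − D·e^(−rT)·N(d₂)
   = 255.1984·0.989985 − 116.0867·0.654620·0.958019 = 179.840202
B₀ = V₀ − E₀ = 255.1984 − 179.840202 = 75.358198

B0=75.3582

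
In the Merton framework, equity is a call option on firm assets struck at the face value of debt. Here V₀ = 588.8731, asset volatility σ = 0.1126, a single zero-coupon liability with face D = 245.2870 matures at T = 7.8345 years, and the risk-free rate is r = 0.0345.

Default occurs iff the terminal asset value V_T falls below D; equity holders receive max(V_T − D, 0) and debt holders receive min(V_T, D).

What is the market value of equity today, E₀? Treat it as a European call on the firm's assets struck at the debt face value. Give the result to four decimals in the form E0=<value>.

E0=401.6839

d₁ = [ln(V₀/D) + (r + σ²/2)T] / (σ√T)
   = [ln(588.8731/245.2870) + (0.0345 + 0.5·0.1126²)·7.8345] / (0.1126·√7.8345)
   = [0.875782 + 0.319956] / 0.315169 = 3.793953
d₂ = d₁ − σ√T = 3.793953 − 0.315169 = 3.478784
N(d₁) = 0.999926,  N(d₂) = 0.999748,  e^(−rT) = 0.763158
E₀ = V₀·N(d₁) − D·e^(−rT)·N(d₂)
   = 588.8731·0.999926 − 245.2870·0.763158·0.999748 = 401.683863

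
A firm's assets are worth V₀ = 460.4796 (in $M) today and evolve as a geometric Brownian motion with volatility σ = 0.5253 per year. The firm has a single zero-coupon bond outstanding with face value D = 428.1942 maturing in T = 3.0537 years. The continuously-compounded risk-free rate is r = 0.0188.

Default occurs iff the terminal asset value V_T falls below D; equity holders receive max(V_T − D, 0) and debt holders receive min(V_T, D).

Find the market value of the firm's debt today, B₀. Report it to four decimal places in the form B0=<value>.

B0=278.0072

d₁ = [ln(V₀/D) + (r + σ²/2)T] / (σ√T)
   = [ln(460.4796/428.1942) + (0.0188 + 0.5·0.5253²)·3.0537] / (0.5253·√3.0537)
   = [0.072692 + 0.478729] / 0.917953 = 0.600706
d₂ = d₁ − σ√T = 0.600706 − 0.917953 = -0.317247
N(d₁) = 0.725982,  N(d₂) = 0.375528,  e^(−rT) = 0.944207
E₀ = V₀·N(d₁) − D·e^(−rT)·N(d₂)
   = 460.4796·0.725982 − 428.1942·0.944207·0.375528 = 182.472446
B₀ = V₀ − E₀ = 460.4796 − 182.472446 = 278.007154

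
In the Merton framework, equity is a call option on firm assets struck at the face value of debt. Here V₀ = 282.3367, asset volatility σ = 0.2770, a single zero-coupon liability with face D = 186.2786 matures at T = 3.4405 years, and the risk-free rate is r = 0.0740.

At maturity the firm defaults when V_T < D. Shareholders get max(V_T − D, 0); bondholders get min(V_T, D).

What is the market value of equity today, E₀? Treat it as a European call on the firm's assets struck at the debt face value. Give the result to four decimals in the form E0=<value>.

E0=142.4970

d₁ = [ln(V₀/D) + (r + σ²/2)T] / (σ√T)
   = [ln(282.3367/186.2786) + (0.0740 + 0.5·0.2770²)·3.4405] / (0.2770·√3.4405)
   = [0.415857 + 0.386590] / 0.513796 = 1.561801
d₂ = d₁ − σ√T = 1.561801 − 0.513796 = 1.048006
N(d₁) = 0.940833,  N(d₂) = 0.852682,  e^(−rT) = 0.775229
E₀ = V₀·N(d₁) − D·e^(−rT)·N(d₂)
   = 282.3367·0.940833 − 186.2786·0.775229·0.852682 = 142.497009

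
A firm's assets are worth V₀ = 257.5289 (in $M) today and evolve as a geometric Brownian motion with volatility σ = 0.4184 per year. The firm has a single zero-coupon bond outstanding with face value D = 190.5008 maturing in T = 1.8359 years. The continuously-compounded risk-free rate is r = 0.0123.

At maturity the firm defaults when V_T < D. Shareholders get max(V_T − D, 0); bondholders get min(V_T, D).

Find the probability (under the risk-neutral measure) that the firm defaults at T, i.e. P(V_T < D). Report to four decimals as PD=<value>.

d₁ = [ln(V₀/D) + (r + σ²/2)T] / (σ√T)
   = [ln(257.5289/190.5008) + (0.0123 + 0.5·0.4184²)·1.8359] / (0.4184·√1.8359)
   = [0.301476 + 0.183277] / 0.566913 = 0.855074
d₂ = d₁ − σ√T = 0.855074 − 0.566913 = 0.288161
risk-neutral PD = N(−d₂) = N(-0.288161) = 0.386612

PD=0.3866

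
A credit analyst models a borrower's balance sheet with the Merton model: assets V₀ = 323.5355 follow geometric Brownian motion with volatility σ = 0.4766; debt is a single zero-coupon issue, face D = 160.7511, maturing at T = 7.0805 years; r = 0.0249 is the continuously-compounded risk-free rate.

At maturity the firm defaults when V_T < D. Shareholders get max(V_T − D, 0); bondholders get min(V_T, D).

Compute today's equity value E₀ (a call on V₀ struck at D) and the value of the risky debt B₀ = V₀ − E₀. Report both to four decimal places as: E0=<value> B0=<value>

E0=223.1445 B0=100.3910

d₁ = [ln(V₀/D) + (r + σ²/2)T] / (σ√T)
   = [ln(323.5355/160.7511) + (0.0249 + 0.5·0.4766²)·7.0805] / (0.4766·√7.0805)
   = [0.699452 + 0.980464] / 1.268195 = 1.324651
d₂ = d₁ − σ√T = 1.324651 − 1.268195 = 0.056456
N(d₁) = 0.907356,  N(d₂) = 0.522511,  e^(−rT) = 0.838363
E₀ = V₀·N(d₁) − D·e^(−rT)·N(d₂)
   = 323.5355·0.907356 − 160.7511·0.838363·0.522511 = 223.144461
B₀ = V₀ − E₀ = 323.5355 − 223.144461 = 100.391039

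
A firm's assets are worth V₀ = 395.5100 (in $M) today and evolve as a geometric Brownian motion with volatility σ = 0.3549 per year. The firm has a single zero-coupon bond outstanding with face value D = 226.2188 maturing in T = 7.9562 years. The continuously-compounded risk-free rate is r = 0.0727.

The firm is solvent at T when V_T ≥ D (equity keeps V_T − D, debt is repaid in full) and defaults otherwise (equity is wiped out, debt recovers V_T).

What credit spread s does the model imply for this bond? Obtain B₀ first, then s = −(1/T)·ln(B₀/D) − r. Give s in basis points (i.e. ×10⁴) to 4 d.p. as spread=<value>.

spread=137.9979

d₁ = [ln(V₀/D) + (r + σ²/2)T] / (σ√T)
   = [ln(395.5100/226.2188) + (0.0727 + 0.5·0.3549²)·7.9562] / (0.3549·√7.9562)
   = [0.558673 + 1.079473] / 1.001057 = 1.636417
d₂ = d₁ − σ√T = 1.636417 − 1.001057 = 0.635360
N(d₁) = 0.949124,  N(d₂) = 0.737403,  e^(−rT) = 0.560786
E₀ = V₀·N(d₁) − D·e^(−rT)·N(d₂)
   = 395.5100·0.949124 − 226.2188·0.560786·0.737403 = 281.840739
B₀ = V₀ − E₀ = 395.5100 − 281.840739 = 113.669261
spread = −(1/T)·ln(B₀/D) − r = −(1/7.9562)·ln(113.669261/226.2188) − 0.0727 = 0.01379979
in basis points: 0.01379979 × 10⁴ = 137.9979 bp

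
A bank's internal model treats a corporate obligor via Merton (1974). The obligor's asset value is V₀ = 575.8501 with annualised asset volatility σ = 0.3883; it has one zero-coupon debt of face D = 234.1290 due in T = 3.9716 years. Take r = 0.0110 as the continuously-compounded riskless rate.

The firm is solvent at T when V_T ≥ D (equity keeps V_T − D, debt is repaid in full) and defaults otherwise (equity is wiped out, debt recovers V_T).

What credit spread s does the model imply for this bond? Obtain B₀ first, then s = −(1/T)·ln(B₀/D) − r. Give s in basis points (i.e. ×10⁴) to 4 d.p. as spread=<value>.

spread=165.3503

d₁ = [ln(V₀/D) + (r + σ²/2)T] / (σ√T)
   = [ln(575.8501/234.1290) + (0.0110 + 0.5·0.3883²)·3.9716] / (0.3883·√3.9716)
   = [0.899975 + 0.343100] / 0.773838 = 1.606377
d₂ = d₁ − σ√T = 1.606377 − 0.773838 = 0.832538
N(d₁) = 0.945904,  N(d₂) = 0.797447,  e^(−rT) = 0.957253
E₀ = V₀·N(d₁) − D·e^(−rT)·N(d₂)
   = 575.8501·0.945904 − 234.1290·0.957253·0.797447 = 365.974683
B₀ = V₀ − E₀ = 575.8501 − 365.974683 = 209.875417
spread = −(1/T)·ln(B₀/D) − r = −(1/3.9716)·ln(209.875417/234.1290) − 0.0110 = 0.01653503
in basis points: 0.01653503 × 10⁴ = 165.3503 bp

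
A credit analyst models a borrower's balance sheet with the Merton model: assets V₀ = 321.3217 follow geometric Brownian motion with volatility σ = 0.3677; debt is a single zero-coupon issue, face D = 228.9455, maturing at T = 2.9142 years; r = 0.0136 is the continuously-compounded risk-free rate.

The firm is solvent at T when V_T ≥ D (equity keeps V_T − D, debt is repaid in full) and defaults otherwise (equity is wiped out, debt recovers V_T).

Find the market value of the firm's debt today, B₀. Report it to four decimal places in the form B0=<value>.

B0=192.7715

d₁ = [ln(V₀/D) + (r + σ²/2)T] / (σ√T)
   = [ln(321.3217/228.9455) + (0.0136 + 0.5·0.3677²)·2.9142] / (0.3677·√2.9142)
   = [0.338959 + 0.236638] / 0.627702 = 0.916991
d₂ = d₁ − σ√T = 0.916991 − 0.627702 = 0.289289
N(d₁) = 0.820426,  N(d₂) = 0.613820,  e^(−rT) = 0.961142
E₀ = V₀·N(d₁) − D·e^(−rT)·N(d₂)
   = 321.3217·0.820426 − 228.9455·0.961142·0.613820 = 128.550220
B₀ = V₀ − E₀ = 321.3217 − 128.550220 = 192.771480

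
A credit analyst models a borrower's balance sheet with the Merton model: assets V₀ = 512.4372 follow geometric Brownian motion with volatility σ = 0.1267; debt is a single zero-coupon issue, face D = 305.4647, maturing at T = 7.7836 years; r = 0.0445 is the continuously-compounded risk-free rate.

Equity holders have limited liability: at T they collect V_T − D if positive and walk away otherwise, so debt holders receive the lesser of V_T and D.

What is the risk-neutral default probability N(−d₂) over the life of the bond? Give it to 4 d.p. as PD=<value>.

PD=0.0117

d₁ = [ln(V₀/D) + (r + σ²/2)T] / (σ√T)
   = [ln(512.4372/305.4647) + (0.0445 + 0.5·0.1267²)·7.7836] / (0.1267·√7.7836)
   = [0.517344 + 0.408845] / 0.353482 = 2.620189
d₂ = d₁ − σ√T = 2.620189 − 0.353482 = 2.266708
risk-neutral PD = N(−d₂) = N(-2.266708) = 0.011704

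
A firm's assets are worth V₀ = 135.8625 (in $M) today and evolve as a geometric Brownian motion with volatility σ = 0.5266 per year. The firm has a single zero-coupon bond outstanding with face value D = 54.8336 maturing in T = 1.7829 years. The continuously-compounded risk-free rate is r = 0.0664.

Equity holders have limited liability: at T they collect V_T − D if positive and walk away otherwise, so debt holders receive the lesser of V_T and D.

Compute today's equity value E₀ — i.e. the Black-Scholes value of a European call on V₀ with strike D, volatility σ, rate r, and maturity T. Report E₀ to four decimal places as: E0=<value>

E0=88.9116

d₁ = [ln(V₀/D) + (r + σ²/2)T] / (σ√T)
   = [ln(135.8625/54.8336) + (0.0664 + 0.5·0.5266²)·1.7829] / (0.5266·√1.7829)
   = [0.907340 + 0.365590] / 0.703144 = 1.810341
d₂ = d₁ − σ√T = 1.810341 − 0.703144 = 1.107197
N(d₁) = 0.964879,  N(d₂) = 0.865896,  e^(−rT) = 0.888354
E₀ = V₀·N(d₁) − D·e^(−rT)·N(d₂)
   = 135.8625·0.964879 − 54.8336·0.888354·0.865896 = 88.911592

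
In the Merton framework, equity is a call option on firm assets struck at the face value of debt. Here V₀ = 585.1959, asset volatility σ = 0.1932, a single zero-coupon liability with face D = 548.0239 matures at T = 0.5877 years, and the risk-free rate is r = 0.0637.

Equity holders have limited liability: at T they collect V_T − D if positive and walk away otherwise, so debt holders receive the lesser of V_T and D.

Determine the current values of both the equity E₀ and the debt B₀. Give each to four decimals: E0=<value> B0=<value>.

d₁ = [ln(V₀/D) + (r + σ²/2)T] / (σ√T)
   = [ln(585.1959/548.0239) + (0.0637 + 0.5·0.1932²)·0.5877] / (0.1932·√0.5877)
   = [0.065628 + 0.048405] / 0.148110 = 0.769917
d₂ = d₁ − σ√T = 0.769917 − 0.148110 = 0.621807
N(d₁) = 0.779325,  N(d₂) = 0.732966,  e^(−rT) = 0.963256
E₀ = V₀·N(d₁) − D·e^(−rT)·N(d₂)
   = 585.1959·0.779325 − 548.0239·0.963256·0.732966 = 69.135005
B₀ = V₀ − E₀ = 585.1959 − 69.135005 = 516.060895

E0=69.1350 B0=516.0609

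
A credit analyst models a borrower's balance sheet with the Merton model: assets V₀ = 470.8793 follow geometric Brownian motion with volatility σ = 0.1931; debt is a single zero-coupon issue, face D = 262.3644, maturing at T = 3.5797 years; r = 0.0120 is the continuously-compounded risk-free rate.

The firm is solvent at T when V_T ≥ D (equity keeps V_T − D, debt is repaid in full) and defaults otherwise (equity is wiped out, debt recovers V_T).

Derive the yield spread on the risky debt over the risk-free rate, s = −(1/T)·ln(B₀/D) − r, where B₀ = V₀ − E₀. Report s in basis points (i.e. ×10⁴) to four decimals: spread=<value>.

spread=24.2220

d₁ = [ln(V₀/D) + (r + σ²/2)T] / (σ√T)
   = [ln(470.8793/262.3644) + (0.0120 + 0.5·0.1931²)·3.5797] / (0.1931·√3.5797)
   = [0.584867 + 0.109696] / 0.365347 = 1.901105
d₂ = d₁ − σ√T = 1.901105 − 0.365347 = 1.535758
N(d₁) = 0.971356,  N(d₂) = 0.937701,  e^(−rT) = 0.957953
E₀ = V₀·N(d₁) − D·e^(−rT)·N(d₂)
   = 470.8793·0.971356 − 262.3644·0.957953·0.937701 = 221.716318
B₀ = V₀ − E₀ = 470.8793 − 221.716318 = 249.162982
spread = −(1/T)·ln(B₀/D) − r = −(1/3.5797)·ln(249.162982/262.3644) − 0.0120 = 0.00242220
in basis points: 0.00242220 × 10⁴ = 24.2220 bp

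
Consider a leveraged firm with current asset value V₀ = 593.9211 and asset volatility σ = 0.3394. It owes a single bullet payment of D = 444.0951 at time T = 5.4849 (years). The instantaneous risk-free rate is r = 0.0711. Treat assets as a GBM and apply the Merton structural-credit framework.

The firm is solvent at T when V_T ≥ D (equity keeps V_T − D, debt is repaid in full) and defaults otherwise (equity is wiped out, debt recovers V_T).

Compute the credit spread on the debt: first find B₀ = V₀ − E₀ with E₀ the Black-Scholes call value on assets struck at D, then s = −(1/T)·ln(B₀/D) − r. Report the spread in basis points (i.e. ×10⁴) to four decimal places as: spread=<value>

d₁ = [ln(V₀/D) + (r + σ²/2)T] / (σ√T)
   = [ln(593.9211/444.0951) + (0.0711 + 0.5·0.3394²)·5.4849] / (0.3394·√5.4849)
   = [0.290708 + 0.705886] / 0.794870 = 1.253781
d₂ = d₁ − σ√T = 1.253781 − 0.794870 = 0.458911
N(d₁) = 0.895039,  N(d₂) = 0.676851,  e^(−rT) = 0.677073
E₀ = V₀·N(d₁) − D·e^(−rT)·N(d₂)
   = 593.9211·0.895039 − 444.0951·0.677073·0.676851 = 328.063924
B₀ = V₀ − E₀ = 593.9211 − 328.063924 = 265.857176
spread = −(1/T)·ln(B₀/D) − r = −(1/5.4849)·ln(265.857176/444.0951) − 0.0711 = 0.02244400
in basis points: 0.02244400 × 10⁴ = 224.4400 bp

spread=224.4400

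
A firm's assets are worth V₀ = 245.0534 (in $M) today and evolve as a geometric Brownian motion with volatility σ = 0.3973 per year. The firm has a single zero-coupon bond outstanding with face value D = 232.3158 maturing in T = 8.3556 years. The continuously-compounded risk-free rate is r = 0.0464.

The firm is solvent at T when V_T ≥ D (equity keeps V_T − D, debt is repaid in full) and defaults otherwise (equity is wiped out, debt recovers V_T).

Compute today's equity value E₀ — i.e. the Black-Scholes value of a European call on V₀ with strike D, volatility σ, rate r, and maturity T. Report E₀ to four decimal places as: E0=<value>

d₁ = [ln(V₀/D) + (r + σ²/2)T] / (σ√T)
   = [ln(245.0534/232.3158) + (0.0464 + 0.5·0.3973²)·8.3556] / (0.3973·√8.3556)
   = [0.053378 + 1.047154] / 1.148438 = 0.958287
d₂ = d₁ − σ√T = 0.958287 − 1.148438 = -0.190151
N(d₁) = 0.831041,  N(d₂) = 0.424596,  e^(−rT) = 0.678616
E₀ = V₀·N(d₁) − D·e^(−rT)·N(d₂)
   = 245.0534·0.831041 − 232.3158·0.678616·0.424596 = 136.710555

E0=136.7106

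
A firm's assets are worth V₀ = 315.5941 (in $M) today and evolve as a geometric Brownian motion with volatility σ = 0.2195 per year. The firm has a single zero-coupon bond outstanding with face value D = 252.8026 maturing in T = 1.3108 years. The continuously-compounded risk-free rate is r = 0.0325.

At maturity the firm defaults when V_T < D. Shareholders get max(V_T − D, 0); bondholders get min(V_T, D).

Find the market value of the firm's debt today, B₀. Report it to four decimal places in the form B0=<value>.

B0=237.0503

d₁ = [ln(V₀/D) + (r + σ²/2)T] / (σ√T)
   = [ln(315.5941/252.8026) + (0.0325 + 0.5·0.2195²)·1.3108] / (0.2195·√1.3108)
   = [0.221848 + 0.074178] / 0.251306 = 1.177952
d₂ = d₁ − σ√T = 1.177952 − 0.251306 = 0.926646
N(d₁) = 0.880592,  N(d₂) = 0.822945,  e^(−rT) = 0.958294
E₀ = V₀·N(d₁) − D·e^(−rT)·N(d₂)
   = 315.5941·0.880592 − 252.8026·0.958294·0.822945 = 78.543779
B₀ = V₀ − E₀ = 315.5941 − 78.543779 = 237.050321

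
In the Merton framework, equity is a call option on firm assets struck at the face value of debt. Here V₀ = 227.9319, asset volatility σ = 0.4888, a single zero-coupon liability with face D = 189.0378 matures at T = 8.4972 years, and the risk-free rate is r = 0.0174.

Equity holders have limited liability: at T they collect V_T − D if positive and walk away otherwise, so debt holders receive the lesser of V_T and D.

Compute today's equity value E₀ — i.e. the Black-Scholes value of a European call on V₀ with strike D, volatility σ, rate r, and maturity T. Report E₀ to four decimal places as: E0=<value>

d₁ = [ln(V₀/D) + (r + σ²/2)T] / (σ√T)
   = [ln(227.9319/189.0378) + (0.0174 + 0.5·0.4888²)·8.4972] / (0.4888·√8.4972)
   = [0.187100 + 1.162950] / 1.424850 = 0.947503
d₂ = d₁ − σ√T = 0.947503 − 1.424850 = -0.477347
N(d₁) = 0.828309,  N(d₂) = 0.316558,  e^(−rT) = 0.862559
E₀ = V₀·N(d₁) − D·e^(−rT)·N(d₂)
   = 227.9319·0.828309 − 189.0378·0.862559·0.316558 = 137.181271

E0=137.1813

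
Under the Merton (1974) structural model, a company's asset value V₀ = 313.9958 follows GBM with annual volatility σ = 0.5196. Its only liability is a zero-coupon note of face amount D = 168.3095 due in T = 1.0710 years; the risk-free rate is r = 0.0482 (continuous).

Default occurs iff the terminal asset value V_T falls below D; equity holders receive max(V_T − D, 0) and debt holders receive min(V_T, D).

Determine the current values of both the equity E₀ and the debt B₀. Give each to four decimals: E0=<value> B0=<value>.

E0=160.0301 B0=153.9657

d₁ = [ln(V₀/D) + (r + σ²/2)T] / (σ√T)
   = [ln(313.9958/168.3095) + (0.0482 + 0.5·0.5196²)·1.0710] / (0.5196·√1.0710)
   = [0.623575 + 0.196199] / 0.537730 = 1.524510
d₂ = d₁ − σ√T = 1.524510 − 0.537730 = 0.986780
N(d₁) = 0.936309,  N(d₂) = 0.838125,  e^(−rT) = 0.949688
E₀ = V₀·N(d₁) − D·e^(−rT)·N(d₂)
   = 313.9958·0.936309 − 168.3095·0.949688·0.838125 = 160.030105
B₀ = V₀ − E₀ = 313.9958 − 160.030105 = 153.965695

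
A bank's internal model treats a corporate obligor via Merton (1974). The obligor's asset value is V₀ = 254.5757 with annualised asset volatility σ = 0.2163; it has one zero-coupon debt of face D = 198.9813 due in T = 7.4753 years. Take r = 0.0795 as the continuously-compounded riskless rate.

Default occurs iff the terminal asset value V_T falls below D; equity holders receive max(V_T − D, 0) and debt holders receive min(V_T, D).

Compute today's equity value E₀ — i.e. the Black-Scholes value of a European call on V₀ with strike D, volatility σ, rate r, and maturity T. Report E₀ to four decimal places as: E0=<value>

d₁ = [ln(V₀/D) + (r + σ²/2)T] / (σ√T)
   = [ln(254.5757/198.9813) + (0.0795 + 0.5·0.2163²)·7.4753] / (0.2163·√7.4753)
   = [0.246387 + 0.769155] / 0.591386 = 1.717225
d₂ = d₁ − σ√T = 1.717225 − 0.591386 = 1.125839
N(d₁) = 0.957031,  N(d₂) = 0.869883,  e^(−rT) = 0.551956
E₀ = V₀·N(d₁) − D·e^(−rT)·N(d₂)
   = 254.5757·0.957031 − 198.9813·0.551956·0.869883 = 148.098434

E0=148.0984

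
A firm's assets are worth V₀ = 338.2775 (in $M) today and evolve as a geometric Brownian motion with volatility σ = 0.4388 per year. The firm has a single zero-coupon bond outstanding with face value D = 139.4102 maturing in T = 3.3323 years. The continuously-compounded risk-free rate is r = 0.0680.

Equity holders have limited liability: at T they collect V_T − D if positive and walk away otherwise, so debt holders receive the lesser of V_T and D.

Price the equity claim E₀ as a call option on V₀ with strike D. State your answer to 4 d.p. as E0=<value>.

E0=232.6412

d₁ = [ln(V₀/D) + (r + σ²/2)T] / (σ√T)
   = [ln(338.2775/139.4102) + (0.0680 + 0.5·0.4388²)·3.3323] / (0.4388·√3.3323)
   = [0.886446 + 0.547406] / 0.801011 = 1.790052
d₂ = d₁ − σ√T = 1.790052 − 0.801011 = 0.989041
N(d₁) = 0.963277,  N(d₂) = 0.838678,  e^(−rT) = 0.797242
E₀ = V₀·N(d₁) − D·e^(−rT)·N(d₂)
   = 338.2775·0.963277 − 139.4102·0.797242·0.838678 = 232.641165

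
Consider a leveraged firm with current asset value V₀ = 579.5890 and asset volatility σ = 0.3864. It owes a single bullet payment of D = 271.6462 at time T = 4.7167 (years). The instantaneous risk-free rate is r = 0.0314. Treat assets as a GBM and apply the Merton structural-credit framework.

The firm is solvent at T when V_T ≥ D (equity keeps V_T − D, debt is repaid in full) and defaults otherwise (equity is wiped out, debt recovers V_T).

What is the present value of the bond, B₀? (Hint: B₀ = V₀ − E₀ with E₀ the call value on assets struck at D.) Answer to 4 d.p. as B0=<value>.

d₁ = [ln(V₀/D) + (r + σ²/2)T] / (σ√T)
   = [ln(579.5890/271.6462) + (0.0314 + 0.5·0.3864²)·4.7167] / (0.3864·√4.7167)
   = [0.757819 + 0.500218] / 0.839182 = 1.499122
d₂ = d₁ − σ√T = 1.499122 − 0.839182 = 0.659940
N(d₁) = 0.933079,  N(d₂) = 0.745354,  e^(−rT) = 0.862341
E₀ = V₀·N(d₁) − D·e^(−rT)·N(d₂)
   = 579.5890·0.933079 − 271.6462·0.862341·0.745354 = 366.201952
B₀ = V₀ − E₀ = 579.5890 − 366.201952 = 213.387048

B0=213.3870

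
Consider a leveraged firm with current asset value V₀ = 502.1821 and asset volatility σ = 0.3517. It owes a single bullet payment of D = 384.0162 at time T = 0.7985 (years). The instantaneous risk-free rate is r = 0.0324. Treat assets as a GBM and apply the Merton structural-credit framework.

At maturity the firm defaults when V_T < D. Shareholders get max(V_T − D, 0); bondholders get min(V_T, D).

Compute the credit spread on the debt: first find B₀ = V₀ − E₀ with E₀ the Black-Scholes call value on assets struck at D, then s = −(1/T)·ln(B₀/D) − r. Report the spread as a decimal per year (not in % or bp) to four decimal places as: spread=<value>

spread=0.0433

d₁ = [ln(V₀/D) + (r + σ²/2)T] / (σ√T)
   = [ln(502.1821/384.0162) + (0.0324 + 0.5·0.3517²)·0.7985] / (0.3517·√0.7985)
   = [0.268278 + 0.075256] / 0.314275 = 1.093100
d₂ = d₁ − σ√T = 1.093100 − 0.314275 = 0.778825
N(d₁) = 0.862825,  N(d₂) = 0.781958,  e^(−rT) = 0.974460
E₀ = V₀·N(d₁) − D·e^(−rT)·N(d₂)
   = 502.1821·0.862825 − 384.0162·0.974460·0.781958 = 140.679681
B₀ = V₀ − E₀ = 502.1821 − 140.679681 = 361.502419
spread = −(1/T)·ln(B₀/D) − r = −(1/0.7985)·ln(361.502419/384.0162) − 0.0324 = 0.04326187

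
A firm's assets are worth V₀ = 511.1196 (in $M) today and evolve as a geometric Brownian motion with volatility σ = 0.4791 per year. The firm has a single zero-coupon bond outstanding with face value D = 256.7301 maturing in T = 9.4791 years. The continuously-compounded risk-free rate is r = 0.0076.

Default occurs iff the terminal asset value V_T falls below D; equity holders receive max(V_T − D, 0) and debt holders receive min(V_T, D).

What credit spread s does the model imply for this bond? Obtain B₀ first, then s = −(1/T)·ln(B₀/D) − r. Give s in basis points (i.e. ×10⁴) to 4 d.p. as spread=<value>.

spread=475.7490

d₁ = [ln(V₀/D) + (r + σ²/2)T] / (σ√T)
   = [ln(511.1196/256.7301) + (0.0076 + 0.5·0.4791²)·9.4791] / (0.4791·√9.4791)
   = [0.688578 + 1.159942] / 1.475060 = 1.253183
d₂ = d₁ − σ√T = 1.253183 − 1.475060 = -0.221877
N(d₁) = 0.894930,  N(d₂) = 0.412205,  e^(−rT) = 0.930493
E₀ = V₀·N(d₁) − D·e^(−rT)·N(d₂)
   = 511.1196·0.894930 − 256.7301·0.930493·0.412205 = 358.946765
B₀ = V₀ − E₀ = 511.1196 − 358.946765 = 152.172835
spread = −(1/T)·ln(B₀/D) − r = −(1/9.4791)·ln(152.172835/256.7301) − 0.0076 = 0.04757490
in basis points: 0.04757490 × 10⁴ = 475.7490 bp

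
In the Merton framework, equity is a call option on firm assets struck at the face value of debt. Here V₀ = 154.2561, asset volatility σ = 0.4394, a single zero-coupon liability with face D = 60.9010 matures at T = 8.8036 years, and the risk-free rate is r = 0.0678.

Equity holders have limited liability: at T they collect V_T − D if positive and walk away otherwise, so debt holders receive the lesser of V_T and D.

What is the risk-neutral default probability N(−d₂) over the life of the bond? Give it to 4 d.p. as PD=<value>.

PD=0.3019

d₁ = [ln(V₀/D) + (r + σ²/2)T] / (σ√T)
   = [ln(154.2561/60.9010) + (0.0678 + 0.5·0.4394²)·8.8036] / (0.4394·√8.8036)
   = [0.929365 + 1.446750] / 1.303738 = 1.822540
d₂ = d₁ − σ√T = 1.822540 − 1.303738 = 0.518803
risk-neutral PD = N(−d₂) = N(-0.518803) = 0.301949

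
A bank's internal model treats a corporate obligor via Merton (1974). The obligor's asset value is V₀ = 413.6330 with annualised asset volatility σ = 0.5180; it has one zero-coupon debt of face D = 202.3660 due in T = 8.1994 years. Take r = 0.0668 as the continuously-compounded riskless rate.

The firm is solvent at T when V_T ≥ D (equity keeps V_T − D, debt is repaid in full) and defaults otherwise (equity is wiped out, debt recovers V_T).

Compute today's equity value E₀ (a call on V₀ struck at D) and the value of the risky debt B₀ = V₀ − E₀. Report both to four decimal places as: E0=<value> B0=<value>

E0=327.0201 B0=86.6129

d₁ = [ln(V₀/D) + (r + σ²/2)T] / (σ√T)
   = [ln(413.6330/202.3660) + (0.0668 + 0.5·0.5180²)·8.1994] / (0.5180·√8.1994)
   = [0.714901 + 1.647768] / 1.483272 = 1.592876
d₂ = d₁ − σ√T = 1.592876 − 1.483272 = 0.109604
N(d₁) = 0.944406,  N(d₂) = 0.543638,  e^(−rT) = 0.578267
E₀ = V₀·N(d₁) − D·e^(−rT)·N(d₂)
   = 413.6330·0.944406 − 202.3660·0.578267·0.543638 = 327.020096
B₀ = V₀ − E₀ = 413.6330 − 327.020096 = 86.612904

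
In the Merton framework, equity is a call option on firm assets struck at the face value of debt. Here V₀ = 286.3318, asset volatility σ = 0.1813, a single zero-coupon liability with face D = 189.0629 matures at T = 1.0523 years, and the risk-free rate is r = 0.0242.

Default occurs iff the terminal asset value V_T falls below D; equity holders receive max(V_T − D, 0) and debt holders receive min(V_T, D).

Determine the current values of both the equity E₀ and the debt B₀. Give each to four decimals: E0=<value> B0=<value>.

d₁ = [ln(V₀/D) + (r + σ²/2)T] / (σ√T)
   = [ln(286.3318/189.0629) + (0.0242 + 0.5·0.1813²)·1.0523] / (0.1813·√1.0523)
   = [0.415072 + 0.042760] / 0.185981 = 2.461717
d₂ = d₁ − σ√T = 2.461717 − 0.185981 = 2.275737
N(d₁) = 0.993086,  N(d₂) = 0.988569,  e^(−rT) = 0.974856
E₀ = V₀·N(d₁) − D·e^(−rT)·N(d₂)
   = 286.3318·0.993086 − 189.0629·0.974856·0.988569 = 102.149934
B₀ = V₀ − E₀ = 286.3318 − 102.149934 = 184.181866

E0=102.1499 B0=184.1819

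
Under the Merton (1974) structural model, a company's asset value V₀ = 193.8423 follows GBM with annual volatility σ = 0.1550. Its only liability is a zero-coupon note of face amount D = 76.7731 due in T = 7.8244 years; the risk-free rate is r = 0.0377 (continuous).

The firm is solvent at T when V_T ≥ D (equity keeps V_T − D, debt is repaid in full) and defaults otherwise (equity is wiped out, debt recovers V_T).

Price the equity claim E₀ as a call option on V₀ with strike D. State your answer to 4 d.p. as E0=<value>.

d₁ = [ln(V₀/D) + (r + σ²/2)T] / (σ√T)
   = [ln(193.8423/76.7731) + (0.0377 + 0.5·0.1550²)·7.8244] / (0.1550·√7.8244)
   = [0.926191 + 0.388970] / 0.433568 = 3.033345
d₂ = d₁ − σ√T = 3.033345 − 0.433568 = 2.599777
N(d₁) = 0.998791,  N(d₂) = 0.995336,  e^(−rT) = 0.744547
E₀ = V₀·N(d₁) − D·e^(−rT)·N(d₂)
   = 193.8423·0.998791 − 76.7731·0.744547·0.995336 = 136.713352

E0=136.7134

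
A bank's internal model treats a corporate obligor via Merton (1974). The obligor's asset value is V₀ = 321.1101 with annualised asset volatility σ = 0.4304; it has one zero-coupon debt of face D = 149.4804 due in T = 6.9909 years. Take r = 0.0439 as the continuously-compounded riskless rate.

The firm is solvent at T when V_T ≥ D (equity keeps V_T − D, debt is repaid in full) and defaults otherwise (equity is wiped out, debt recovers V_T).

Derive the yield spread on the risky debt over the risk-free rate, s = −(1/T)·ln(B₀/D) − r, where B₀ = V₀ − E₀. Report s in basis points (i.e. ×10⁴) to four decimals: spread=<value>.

spread=255.5989

d₁ = [ln(V₀/D) + (r + σ²/2)T] / (σ√T)
   = [ln(321.1101/149.4804) + (0.0439 + 0.5·0.4304²)·6.9909] / (0.4304·√6.9909)
   = [0.764619 + 0.954412] / 1.137991 = 1.510584
d₂ = d₁ − σ√T = 1.510584 − 1.137991 = 0.372593
N(d₁) = 0.934553,  N(d₂) = 0.645274,  e^(−rT) = 0.735724
E₀ = V₀·N(d₁) − D·e^(−rT)·N(d₂)
   = 321.1101·0.934553 − 149.4804·0.735724·0.645274 = 229.129457
B₀ = V₀ − E₀ = 321.1101 − 229.129457 = 91.980643
spread = −(1/T)·ln(B₀/D) − r = −(1/6.9909)·ln(91.980643/149.4804) − 0.0439 = 0.02555989
in basis points: 0.02555989 × 10⁴ = 255.5989 bp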